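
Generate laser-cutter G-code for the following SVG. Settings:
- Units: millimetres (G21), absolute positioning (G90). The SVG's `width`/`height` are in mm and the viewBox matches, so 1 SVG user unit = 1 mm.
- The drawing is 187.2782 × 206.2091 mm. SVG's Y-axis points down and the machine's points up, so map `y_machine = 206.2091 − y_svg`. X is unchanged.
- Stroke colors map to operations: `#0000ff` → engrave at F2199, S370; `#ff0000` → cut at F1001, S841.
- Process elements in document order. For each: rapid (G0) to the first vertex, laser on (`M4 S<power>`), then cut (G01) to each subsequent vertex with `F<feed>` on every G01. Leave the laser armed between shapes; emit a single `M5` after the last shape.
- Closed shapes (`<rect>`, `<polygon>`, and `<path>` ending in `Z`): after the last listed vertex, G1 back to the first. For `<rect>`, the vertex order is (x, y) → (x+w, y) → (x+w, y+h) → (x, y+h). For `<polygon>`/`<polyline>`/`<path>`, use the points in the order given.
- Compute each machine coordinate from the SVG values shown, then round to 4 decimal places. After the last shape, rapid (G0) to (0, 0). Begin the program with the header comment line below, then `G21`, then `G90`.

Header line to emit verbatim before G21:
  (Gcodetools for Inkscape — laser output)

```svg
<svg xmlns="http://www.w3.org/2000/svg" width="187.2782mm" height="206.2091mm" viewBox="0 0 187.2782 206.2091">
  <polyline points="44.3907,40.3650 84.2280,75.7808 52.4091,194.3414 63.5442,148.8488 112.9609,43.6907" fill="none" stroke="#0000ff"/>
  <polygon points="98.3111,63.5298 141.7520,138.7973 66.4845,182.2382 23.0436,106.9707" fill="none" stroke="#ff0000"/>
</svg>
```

viewBox `0 0 187.2782 206.2091` with mm width/height → 1 unit = 1 mm. Flip: y_m = 206.2091 − y_svg.

**Shape 1** — `<polyline>` open polyline, stroke `#0000ff` → engrave (S370, F2199). Machine vertices: (44.3907,165.8441) → (84.2280,130.4283) → (52.4091,11.8677) → (63.5442,57.3603) → (112.9609,162.5184). Open path.

**Shape 2** — `<polygon>` regular polygon, stroke `#ff0000` → cut (S841, F1001). Machine vertices: (98.3111,142.6793) → (141.7520,67.4118) → (66.4845,23.9709) → (23.0436,99.2384) → (98.3111,142.6793). Closed: final G1 returns to the first vertex.

(Gcodetools for Inkscape — laser output)
G21
G90
G0 X44.3907 Y165.8441
M4 S370
G01 X84.2280 Y130.4283 F2199
G01 X52.4091 Y11.8677 F2199
G01 X63.5442 Y57.3603 F2199
G01 X112.9609 Y162.5184 F2199
G0 X98.3111 Y142.6793
M4 S841
G01 X141.7520 Y67.4118 F1001
G01 X66.4845 Y23.9709 F1001
G01 X23.0436 Y99.2384 F1001
G01 X98.3111 Y142.6793 F1001
M5
G0 X0.0000 Y0.0000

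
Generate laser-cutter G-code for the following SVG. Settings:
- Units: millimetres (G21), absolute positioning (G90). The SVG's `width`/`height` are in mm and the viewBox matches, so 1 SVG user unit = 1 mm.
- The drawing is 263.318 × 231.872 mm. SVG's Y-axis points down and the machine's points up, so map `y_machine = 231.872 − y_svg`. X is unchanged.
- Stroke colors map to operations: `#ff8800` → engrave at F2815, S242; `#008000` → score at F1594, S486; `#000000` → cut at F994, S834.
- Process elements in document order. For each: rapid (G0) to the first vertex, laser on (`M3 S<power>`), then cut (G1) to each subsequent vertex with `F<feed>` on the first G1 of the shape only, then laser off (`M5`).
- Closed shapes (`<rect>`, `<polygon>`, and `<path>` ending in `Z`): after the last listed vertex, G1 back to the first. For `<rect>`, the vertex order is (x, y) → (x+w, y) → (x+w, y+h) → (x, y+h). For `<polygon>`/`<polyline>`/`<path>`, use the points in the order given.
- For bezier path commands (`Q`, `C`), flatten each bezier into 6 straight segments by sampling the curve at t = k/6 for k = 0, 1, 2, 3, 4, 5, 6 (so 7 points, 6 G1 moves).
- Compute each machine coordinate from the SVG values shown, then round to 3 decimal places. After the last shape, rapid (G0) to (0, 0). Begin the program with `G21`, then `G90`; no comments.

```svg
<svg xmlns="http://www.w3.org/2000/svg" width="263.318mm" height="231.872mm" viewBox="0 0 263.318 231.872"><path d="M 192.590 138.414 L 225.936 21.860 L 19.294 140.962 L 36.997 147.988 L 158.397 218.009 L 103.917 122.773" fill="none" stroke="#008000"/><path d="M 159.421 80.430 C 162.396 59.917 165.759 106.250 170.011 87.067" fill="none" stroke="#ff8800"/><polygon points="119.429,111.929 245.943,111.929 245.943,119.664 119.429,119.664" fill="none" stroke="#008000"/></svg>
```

G21
G90
G0 X192.590 Y93.458
M3 S486
G1 X225.936 Y210.012 F1594
G1 X19.294 Y90.910
G1 X36.997 Y83.884
G1 X158.397 Y13.863
G1 X103.917 Y109.099
M5
G0 X159.421 Y151.442
M3 S242
G1 X160.943 Y156.741 F2815
G1 X162.544 Y154.575
G1 X164.237 Y148.622
G1 X166.037 Y142.558
G1 X167.957 Y140.060
G1 X170.011 Y144.805
M5
G0 X119.429 Y119.943
M3 S486
G1 X245.943 Y119.943 F1594
G1 X245.943 Y112.208
G1 X119.429 Y112.208
G1 X119.429 Y119.943
M5
G0 X0.000 Y0.000

Since the viewBox matches the mm dimensions, user units are millimetres directly. The only transform is the Y-flip y_m = 231.872 − y_svg.

Shape 1 is a open polyline drawn with `<path>`. Its stroke #008000 means score at S486, F1594. After flipping Y the toolpath is (192.590,93.458) → (225.936,210.012) → (19.294,90.910) → (36.997,83.884) → (158.397,13.863) → (103.917,109.099).

Shape 2 is a cubic bezier drawn with `<path>`. Its stroke #ff8800 means engrave at S242, F2815. After flipping Y the toolpath is (159.421,151.442) → (160.943,156.741) → (162.544,154.575) → (164.237,148.622) → (166.037,142.558) → (167.957,140.060) → (170.011,144.805).

Shape 3 is a rectangle drawn with `<polygon>`. Its stroke #008000 means score at S486, F1594. After flipping Y the toolpath is (119.429,119.943) → (245.943,119.943) → (245.943,112.208) → (119.429,112.208) → (119.429,119.943), returning to the start.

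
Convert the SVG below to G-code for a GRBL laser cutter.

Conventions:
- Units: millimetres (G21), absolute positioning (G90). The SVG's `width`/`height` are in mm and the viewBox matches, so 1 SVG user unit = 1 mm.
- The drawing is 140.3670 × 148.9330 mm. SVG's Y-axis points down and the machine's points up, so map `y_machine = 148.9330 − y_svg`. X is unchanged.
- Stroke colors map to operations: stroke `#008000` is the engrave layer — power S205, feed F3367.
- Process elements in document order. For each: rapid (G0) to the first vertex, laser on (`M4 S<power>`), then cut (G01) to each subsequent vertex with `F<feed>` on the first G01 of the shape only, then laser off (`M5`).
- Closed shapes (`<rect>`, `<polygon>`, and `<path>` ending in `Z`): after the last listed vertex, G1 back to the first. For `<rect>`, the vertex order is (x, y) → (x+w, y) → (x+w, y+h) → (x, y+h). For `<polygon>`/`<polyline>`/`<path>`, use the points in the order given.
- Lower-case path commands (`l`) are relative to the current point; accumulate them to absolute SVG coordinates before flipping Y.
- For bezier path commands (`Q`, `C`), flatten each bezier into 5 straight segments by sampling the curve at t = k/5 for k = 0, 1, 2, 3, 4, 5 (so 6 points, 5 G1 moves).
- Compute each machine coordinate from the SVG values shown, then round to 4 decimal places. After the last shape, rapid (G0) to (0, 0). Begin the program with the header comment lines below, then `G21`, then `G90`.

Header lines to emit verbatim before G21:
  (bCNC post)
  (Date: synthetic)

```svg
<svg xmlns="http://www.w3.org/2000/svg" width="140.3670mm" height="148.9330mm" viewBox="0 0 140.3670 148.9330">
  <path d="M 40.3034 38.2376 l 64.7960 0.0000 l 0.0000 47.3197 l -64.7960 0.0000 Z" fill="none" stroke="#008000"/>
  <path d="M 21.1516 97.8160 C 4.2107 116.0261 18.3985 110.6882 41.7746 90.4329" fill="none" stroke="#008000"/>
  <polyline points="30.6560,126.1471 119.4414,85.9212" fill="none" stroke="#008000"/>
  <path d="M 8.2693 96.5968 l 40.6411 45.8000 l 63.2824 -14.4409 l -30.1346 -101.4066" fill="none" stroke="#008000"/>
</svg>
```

viewBox `0 0 140.3670 148.9330` with mm width/height → 1 unit = 1 mm. Flip: y_m = 148.9330 − y_svg.

**Shape 1** — `<path>` rectangle, stroke `#008000` → engrave (S205, F3367). Machine vertices: (40.3034,110.6954) → (105.0994,110.6954) → (105.0994,63.3757) → (40.3034,63.3757) → (40.3034,110.6954). Closed: final G1 returns to the first vertex.

**Shape 2** — `<path>` cubic bezier, stroke `#008000` → engrave (S205, F3367). Control points (SVG): P0=(21.1516,97.8160), P1=(4.2107,116.0261), P2=(18.3985,110.6882), P3=(41.7746,90.4329); sampled at t=k/5. Machine vertices: (21.1516,51.1170) → (14.5470,42.9477) → (14.3601,40.0156) → (19.5378,41.9065) → (29.0271,48.2061) → (41.7746,58.5001). Open path.

**Shape 3** — `<polyline>` line segment, stroke `#008000` → engrave (S205, F3367). Machine vertices: (30.6560,22.7859) → (119.4414,63.0118). Open path.

**Shape 4** — `<path>` open polyline, stroke `#008000` → engrave (S205, F3367). Machine vertices: (8.2693,52.3362) → (48.9104,6.5362) → (112.1928,20.9771) → (82.0582,122.3837). Open path.

(bCNC post)
(Date: synthetic)
G21
G90
G0 X40.3034 Y110.6954
M4 S205
G01 X105.0994 Y110.6954 F3367
G01 X105.0994 Y63.3757
G01 X40.3034 Y63.3757
G01 X40.3034 Y110.6954
M5
G0 X21.1516 Y51.1170
M4 S205
G01 X14.5470 Y42.9477 F3367
G01 X14.3601 Y40.0156
G01 X19.5378 Y41.9065
G01 X29.0271 Y48.2061
G01 X41.7746 Y58.5001
M5
G0 X30.6560 Y22.7859
M4 S205
G01 X119.4414 Y63.0118 F3367
M5
G0 X8.2693 Y52.3362
M4 S205
G01 X48.9104 Y6.5362 F3367
G01 X112.1928 Y20.9771
G01 X82.0582 Y122.3837
M5
G0 X0.0000 Y0.0000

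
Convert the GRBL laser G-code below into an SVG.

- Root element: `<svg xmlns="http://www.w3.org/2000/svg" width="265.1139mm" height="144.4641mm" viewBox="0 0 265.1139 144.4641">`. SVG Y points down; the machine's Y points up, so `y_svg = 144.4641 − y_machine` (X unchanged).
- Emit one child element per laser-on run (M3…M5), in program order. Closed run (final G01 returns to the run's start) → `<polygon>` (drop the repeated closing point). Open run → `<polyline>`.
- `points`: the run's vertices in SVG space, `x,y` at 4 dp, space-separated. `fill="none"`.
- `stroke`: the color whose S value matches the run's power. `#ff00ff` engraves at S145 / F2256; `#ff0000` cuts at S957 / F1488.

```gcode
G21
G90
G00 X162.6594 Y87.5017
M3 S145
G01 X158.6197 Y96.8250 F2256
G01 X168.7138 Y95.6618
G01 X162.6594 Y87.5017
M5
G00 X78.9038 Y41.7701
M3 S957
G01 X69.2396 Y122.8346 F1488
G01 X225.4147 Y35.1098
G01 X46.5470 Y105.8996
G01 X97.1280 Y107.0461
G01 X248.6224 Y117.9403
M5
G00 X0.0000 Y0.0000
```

<svg xmlns="http://www.w3.org/2000/svg" width="265.1139mm" height="144.4641mm" viewBox="0 0 265.1139 144.4641">
  <polygon points="162.6594,56.9624 158.6197,47.6391 168.7138,48.8023" fill="none" stroke="#ff00ff"/>
  <polyline points="78.9038,102.6940 69.2396,21.6295 225.4147,109.3543 46.5470,38.5645 97.1280,37.4180 248.6224,26.5238" fill="none" stroke="#ff0000"/>
</svg>

Machine Y-up, SVG Y-down with viewBox height 144.4641, so y_svg = 144.4641 − y_machine; X carries over.

Run 1: S145 ⇒ engrave layer `#ff00ff`. The run returns to its start, so emit a `<polygon>` with points (Y-flipped): 162.6594,56.9624 158.6197,47.6391 168.7138,48.8023.

Run 2: the run's S957 means `#ff0000` (cut). The run is open, so emit a `<polyline>` with points (Y-flipped): 78.9038,102.6940 69.2396,21.6295 225.4147,109.3543 46.5470,38.5645 97.1280,37.4180 248.6224,26.5238.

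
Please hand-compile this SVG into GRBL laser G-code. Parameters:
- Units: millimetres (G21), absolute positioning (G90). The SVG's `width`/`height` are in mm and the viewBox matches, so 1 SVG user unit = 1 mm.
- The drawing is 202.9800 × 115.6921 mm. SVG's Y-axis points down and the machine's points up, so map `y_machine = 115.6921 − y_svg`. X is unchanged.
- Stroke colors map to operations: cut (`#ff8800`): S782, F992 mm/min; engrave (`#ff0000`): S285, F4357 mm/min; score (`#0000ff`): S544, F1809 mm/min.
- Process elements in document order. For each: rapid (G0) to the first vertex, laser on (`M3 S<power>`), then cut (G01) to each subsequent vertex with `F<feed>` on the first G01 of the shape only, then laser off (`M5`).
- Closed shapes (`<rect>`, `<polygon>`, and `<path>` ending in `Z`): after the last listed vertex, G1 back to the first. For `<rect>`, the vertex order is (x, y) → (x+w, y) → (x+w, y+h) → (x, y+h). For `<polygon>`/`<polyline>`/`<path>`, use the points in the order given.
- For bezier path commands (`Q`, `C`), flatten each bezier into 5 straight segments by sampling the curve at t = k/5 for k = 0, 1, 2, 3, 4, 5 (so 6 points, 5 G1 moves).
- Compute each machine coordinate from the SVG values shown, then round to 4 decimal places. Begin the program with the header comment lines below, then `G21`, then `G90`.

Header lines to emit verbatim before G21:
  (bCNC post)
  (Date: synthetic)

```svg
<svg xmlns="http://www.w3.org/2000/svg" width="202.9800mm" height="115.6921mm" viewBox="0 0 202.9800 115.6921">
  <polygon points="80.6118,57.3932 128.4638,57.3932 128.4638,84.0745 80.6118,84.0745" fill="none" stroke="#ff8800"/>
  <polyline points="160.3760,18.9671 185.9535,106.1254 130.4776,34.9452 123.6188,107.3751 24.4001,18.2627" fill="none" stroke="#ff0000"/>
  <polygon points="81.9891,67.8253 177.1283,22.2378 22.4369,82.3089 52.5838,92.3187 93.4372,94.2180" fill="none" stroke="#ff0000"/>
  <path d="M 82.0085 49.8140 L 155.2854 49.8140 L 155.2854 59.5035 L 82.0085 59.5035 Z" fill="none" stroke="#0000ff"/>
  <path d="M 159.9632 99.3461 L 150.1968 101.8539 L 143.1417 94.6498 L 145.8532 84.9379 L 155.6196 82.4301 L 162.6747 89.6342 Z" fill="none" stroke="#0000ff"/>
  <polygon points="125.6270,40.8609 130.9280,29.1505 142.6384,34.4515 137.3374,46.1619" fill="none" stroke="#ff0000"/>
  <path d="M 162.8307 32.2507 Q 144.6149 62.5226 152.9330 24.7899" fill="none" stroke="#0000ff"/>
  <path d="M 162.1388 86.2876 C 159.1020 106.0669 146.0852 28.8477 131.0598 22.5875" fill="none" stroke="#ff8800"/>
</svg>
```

Since the viewBox matches the mm dimensions, user units are millimetres directly. The only transform is the Y-flip y_m = 115.6921 − y_svg.

Shape 1 is a rectangle drawn with `<polygon>`. Its stroke #ff8800 means cut at S782, F992. After flipping Y the toolpath is (80.6118,58.2989) → (128.4638,58.2989) → (128.4638,31.6176) → (80.6118,31.6176) → (80.6118,58.2989), returning to the start.

Shape 2 is a open polyline drawn with `<polyline>`. Its stroke #ff0000 means engrave at S285, F4357. After flipping Y the toolpath is (160.3760,96.7250) → (185.9535,9.5667) → (130.4776,80.7469) → (123.6188,8.3170) → (24.4001,97.4294).

Shape 3 is a closed polygon drawn with `<polygon>`. Its stroke #ff0000 means engrave at S285, F4357. After flipping Y the toolpath is (81.9891,47.8668) → (177.1283,93.4543) → (22.4369,33.3832) → (52.5838,23.3734) → (93.4372,21.4741) → (81.9891,47.8668), returning to the start.

Shape 4 is a rectangle drawn with `<path>`. Its stroke #0000ff means score at S544, F1809. After flipping Y the toolpath is (82.0085,65.8781) → (155.2854,65.8781) → (155.2854,56.1886) → (82.0085,56.1886) → (82.0085,65.8781), returning to the start.

Shape 5 is a regular polygon drawn with `<path>`. Its stroke #0000ff means score at S544, F1809. After flipping Y the toolpath is (159.9632,16.3460) → (150.1968,13.8382) → (143.1417,21.0423) → (145.8532,30.7542) → (155.6196,33.2620) → (162.6747,26.0579) → (159.9632,16.3460), returning to the start.

Shape 6 is a regular polygon drawn with `<polygon>`. Its stroke #ff0000 means engrave at S285, F4357. After flipping Y the toolpath is (125.6270,74.8312) → (130.9280,86.5416) → (142.6384,81.2406) → (137.3374,69.5302) → (125.6270,74.8312), returning to the start.

Shape 7 is a quadratic bezier drawn with `<path>`. Its stroke #0000ff means score at S544, F1809. After flipping Y the toolpath is (162.8307,83.4414) → (156.6057,74.0528) → (152.5035,70.1046) → (150.5239,71.5968) → (150.6671,78.5293) → (152.9330,90.9022).

Shape 8 is a cubic bezier drawn with `<path>`. Its stroke #ff8800 means cut at S782, F992. After flipping Y the toolpath is (162.1388,29.4045) → (159.1829,27.8331) → (154.2144,41.4793) → (147.6160,62.2813) → (139.7702,82.1771) → (131.0598,93.1046).

(bCNC post)
(Date: synthetic)
G21
G90
G0 X80.6118 Y58.2989
M3 S782
G01 X128.4638 Y58.2989 F992
G01 X128.4638 Y31.6176
G01 X80.6118 Y31.6176
G01 X80.6118 Y58.2989
M5
G0 X160.3760 Y96.7250
M3 S285
G01 X185.9535 Y9.5667 F4357
G01 X130.4776 Y80.7469
G01 X123.6188 Y8.3170
G01 X24.4001 Y97.4294
M5
G0 X81.9891 Y47.8668
M3 S285
G01 X177.1283 Y93.4543 F4357
G01 X22.4369 Y33.3832
G01 X52.5838 Y23.3734
G01 X93.4372 Y21.4741
G01 X81.9891 Y47.8668
M5
G0 X82.0085 Y65.8781
M3 S544
G01 X155.2854 Y65.8781 F1809
G01 X155.2854 Y56.1886
G01 X82.0085 Y56.1886
G01 X82.0085 Y65.8781
M5
G0 X159.9632 Y16.3460
M3 S544
G01 X150.1968 Y13.8382 F1809
G01 X143.1417 Y21.0423
G01 X145.8532 Y30.7542
G01 X155.6196 Y33.2620
G01 X162.6747 Y26.0579
G01 X159.9632 Y16.3460
M5
G0 X125.6270 Y74.8312
M3 S285
G01 X130.9280 Y86.5416 F4357
G01 X142.6384 Y81.2406
G01 X137.3374 Y69.5302
G01 X125.6270 Y74.8312
M5
G0 X162.8307 Y83.4414
M3 S544
G01 X156.6057 Y74.0528 F1809
G01 X152.5035 Y70.1046
G01 X150.5239 Y71.5968
G01 X150.6671 Y78.5293
G01 X152.9330 Y90.9022
M5
G0 X162.1388 Y29.4045
M3 S782
G01 X159.1829 Y27.8331 F992
G01 X154.2144 Y41.4793
G01 X147.6160 Y62.2813
G01 X139.7702 Y82.1771
G01 X131.0598 Y93.1046
M5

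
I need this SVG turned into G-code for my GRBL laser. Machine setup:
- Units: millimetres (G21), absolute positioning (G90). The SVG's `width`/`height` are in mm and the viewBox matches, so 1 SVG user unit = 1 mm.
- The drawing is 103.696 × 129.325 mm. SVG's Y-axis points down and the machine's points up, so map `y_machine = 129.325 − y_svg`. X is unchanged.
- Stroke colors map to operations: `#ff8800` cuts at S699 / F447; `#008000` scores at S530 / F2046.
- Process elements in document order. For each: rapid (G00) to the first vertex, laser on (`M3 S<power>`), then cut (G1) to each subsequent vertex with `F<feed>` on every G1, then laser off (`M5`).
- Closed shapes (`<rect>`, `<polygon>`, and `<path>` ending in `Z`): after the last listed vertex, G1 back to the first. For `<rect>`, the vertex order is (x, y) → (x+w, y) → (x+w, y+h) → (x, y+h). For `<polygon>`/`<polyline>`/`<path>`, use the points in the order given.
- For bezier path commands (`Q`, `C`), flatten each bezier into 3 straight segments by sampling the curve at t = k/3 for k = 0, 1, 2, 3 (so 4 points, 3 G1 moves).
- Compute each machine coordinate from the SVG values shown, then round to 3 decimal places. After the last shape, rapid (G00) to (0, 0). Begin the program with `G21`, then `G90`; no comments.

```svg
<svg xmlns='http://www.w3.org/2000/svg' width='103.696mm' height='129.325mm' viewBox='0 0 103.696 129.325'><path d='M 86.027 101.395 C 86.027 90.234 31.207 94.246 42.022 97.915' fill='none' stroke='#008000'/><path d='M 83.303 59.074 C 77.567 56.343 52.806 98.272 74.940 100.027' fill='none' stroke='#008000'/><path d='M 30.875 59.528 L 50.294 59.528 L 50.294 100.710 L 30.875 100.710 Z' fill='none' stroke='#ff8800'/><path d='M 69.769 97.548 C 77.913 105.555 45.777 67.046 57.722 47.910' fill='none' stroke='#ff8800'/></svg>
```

1 u = 1 mm; y_m = 129.325 − y.

[1] `<path>` cubic bezier, #008000→score S530 F2046: (86.027,27.930) → (72.215,34.608) → (48.624,34.619) → (42.022,31.410)

[2] `<path>` cubic bezier, #008000→score S530 F2046: (83.303,70.251) → (73.667,61.237) → (65.996,41.302) → (74.940,29.298)

[3] `<path>` rectangle, #ff8800→cut S699 F447: (30.875,69.797) → (50.294,69.797) → (50.294,28.615) → (30.875,28.615) → (30.875,69.797) (closed)

[4] `<path>` cubic bezier, #ff8800→cut S699 F447: (69.769,31.777) → (67.611,36.835) → (57.346,58.262) → (57.722,81.415)

G21
G90
G00 X86.027 Y27.930
M3 S530
G1 X72.215 Y34.608 F2046
G1 X48.624 Y34.619 F2046
G1 X42.022 Y31.410 F2046
M5
G00 X83.303 Y70.251
M3 S530
G1 X73.667 Y61.237 F2046
G1 X65.996 Y41.302 F2046
G1 X74.940 Y29.298 F2046
M5
G00 X30.875 Y69.797
M3 S699
G1 X50.294 Y69.797 F447
G1 X50.294 Y28.615 F447
G1 X30.875 Y28.615 F447
G1 X30.875 Y69.797 F447
M5
G00 X69.769 Y31.777
M3 S699
G1 X67.611 Y36.835 F447
G1 X57.346 Y58.262 F447
G1 X57.722 Y81.415 F447
M5
G00 X0.000 Y0.000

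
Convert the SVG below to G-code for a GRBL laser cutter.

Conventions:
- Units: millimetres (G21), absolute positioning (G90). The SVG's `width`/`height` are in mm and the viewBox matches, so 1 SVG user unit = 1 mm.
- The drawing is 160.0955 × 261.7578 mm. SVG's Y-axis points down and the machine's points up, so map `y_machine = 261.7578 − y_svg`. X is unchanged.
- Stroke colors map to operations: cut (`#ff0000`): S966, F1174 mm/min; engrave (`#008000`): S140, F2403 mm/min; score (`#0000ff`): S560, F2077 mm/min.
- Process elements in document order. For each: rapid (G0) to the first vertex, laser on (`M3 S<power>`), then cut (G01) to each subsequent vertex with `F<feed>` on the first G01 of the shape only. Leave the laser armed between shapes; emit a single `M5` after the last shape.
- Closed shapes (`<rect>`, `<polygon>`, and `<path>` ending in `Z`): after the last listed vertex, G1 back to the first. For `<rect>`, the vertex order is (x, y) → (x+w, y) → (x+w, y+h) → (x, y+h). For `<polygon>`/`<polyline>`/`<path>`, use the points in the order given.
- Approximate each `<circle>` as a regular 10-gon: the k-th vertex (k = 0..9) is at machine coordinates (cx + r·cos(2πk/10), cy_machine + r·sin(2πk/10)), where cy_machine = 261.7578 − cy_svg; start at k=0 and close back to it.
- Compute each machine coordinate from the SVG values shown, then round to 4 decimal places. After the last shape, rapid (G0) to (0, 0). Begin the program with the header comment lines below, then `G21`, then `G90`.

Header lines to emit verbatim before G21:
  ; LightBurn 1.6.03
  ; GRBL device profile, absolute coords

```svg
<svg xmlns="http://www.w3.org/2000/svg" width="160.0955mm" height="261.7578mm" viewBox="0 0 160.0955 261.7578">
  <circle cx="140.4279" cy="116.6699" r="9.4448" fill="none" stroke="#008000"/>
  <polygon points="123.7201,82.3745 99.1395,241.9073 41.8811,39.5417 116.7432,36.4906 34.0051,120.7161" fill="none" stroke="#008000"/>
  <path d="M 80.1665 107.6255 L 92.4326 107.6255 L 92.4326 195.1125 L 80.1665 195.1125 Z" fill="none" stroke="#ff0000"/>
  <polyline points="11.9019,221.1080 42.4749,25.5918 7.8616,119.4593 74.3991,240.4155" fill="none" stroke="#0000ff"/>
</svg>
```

1 u = 1 mm; y_m = 261.7578 − y.

[1] `<circle>` circle, #008000→engrave S140 F2403: (149.8727,145.0879) → (148.0689,150.6394) → (143.3465,154.0704) → (137.5093,154.0704) → (132.7869,150.6394) → (130.9831,145.0879) → (132.7869,139.5364) → (137.5093,136.1054) → (143.3465,136.1054) → (148.0689,139.5364) → (149.8727,145.0879) (closed)

[2] `<polygon>` closed polygon, #008000→engrave S140 F2403: (123.7201,179.3833) → (99.1395,19.8505) → (41.8811,222.2161) → (116.7432,225.2672) → (34.0051,141.0417) → (123.7201,179.3833) (closed)

[3] `<path>` rectangle, #ff0000→cut S966 F1174: (80.1665,154.1323) → (92.4326,154.1323) → (92.4326,66.6453) → (80.1665,66.6453) → (80.1665,154.1323) (closed)

[4] `<polyline>` open polyline, #0000ff→score S560 F2077: (11.9019,40.6498) → (42.4749,236.1660) → (7.8616,142.2985) → (74.3991,21.3423)

; LightBurn 1.6.03
; GRBL device profile, absolute coords
G21
G90
G0 X149.8727 Y145.0879
M3 S140
G01 X148.0689 Y150.6394 F2403
G01 X143.3465 Y154.0704
G01 X137.5093 Y154.0704
G01 X132.7869 Y150.6394
G01 X130.9831 Y145.0879
G01 X132.7869 Y139.5364
G01 X137.5093 Y136.1054
G01 X143.3465 Y136.1054
G01 X148.0689 Y139.5364
G01 X149.8727 Y145.0879
G0 X123.7201 Y179.3833
M3 S140
G01 X99.1395 Y19.8505 F2403
G01 X41.8811 Y222.2161
G01 X116.7432 Y225.2672
G01 X34.0051 Y141.0417
G01 X123.7201 Y179.3833
G0 X80.1665 Y154.1323
M3 S966
G01 X92.4326 Y154.1323 F1174
G01 X92.4326 Y66.6453
G01 X80.1665 Y66.6453
G01 X80.1665 Y154.1323
G0 X11.9019 Y40.6498
M3 S560
G01 X42.4749 Y236.1660 F2077
G01 X7.8616 Y142.2985
G01 X74.3991 Y21.3423
M5
G0 X0.0000 Y0.0000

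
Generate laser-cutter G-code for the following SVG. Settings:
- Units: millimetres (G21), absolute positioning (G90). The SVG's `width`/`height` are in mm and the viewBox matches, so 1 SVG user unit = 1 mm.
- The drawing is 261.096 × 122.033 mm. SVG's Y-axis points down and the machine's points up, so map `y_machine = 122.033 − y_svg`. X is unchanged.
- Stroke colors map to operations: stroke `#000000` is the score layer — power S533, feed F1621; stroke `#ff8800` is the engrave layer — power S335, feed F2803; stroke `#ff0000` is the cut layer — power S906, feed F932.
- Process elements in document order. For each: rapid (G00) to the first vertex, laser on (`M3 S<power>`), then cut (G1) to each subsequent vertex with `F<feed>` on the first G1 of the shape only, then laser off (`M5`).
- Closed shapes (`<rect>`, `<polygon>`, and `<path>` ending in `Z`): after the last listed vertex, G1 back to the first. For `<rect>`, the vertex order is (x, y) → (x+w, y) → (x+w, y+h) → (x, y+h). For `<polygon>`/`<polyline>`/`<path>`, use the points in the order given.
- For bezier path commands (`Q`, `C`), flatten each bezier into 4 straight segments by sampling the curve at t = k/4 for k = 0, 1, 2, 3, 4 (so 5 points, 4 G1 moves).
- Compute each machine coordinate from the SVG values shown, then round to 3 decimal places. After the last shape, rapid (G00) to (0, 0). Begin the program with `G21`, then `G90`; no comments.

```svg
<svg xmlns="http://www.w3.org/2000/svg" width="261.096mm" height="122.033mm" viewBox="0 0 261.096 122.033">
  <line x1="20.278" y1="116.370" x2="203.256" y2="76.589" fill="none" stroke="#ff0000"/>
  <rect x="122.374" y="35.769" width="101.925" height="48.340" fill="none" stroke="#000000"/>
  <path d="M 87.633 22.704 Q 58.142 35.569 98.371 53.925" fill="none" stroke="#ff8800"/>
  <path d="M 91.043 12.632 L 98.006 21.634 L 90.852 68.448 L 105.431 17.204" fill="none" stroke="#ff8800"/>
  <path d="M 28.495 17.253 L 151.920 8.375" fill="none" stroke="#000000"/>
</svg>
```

1 u = 1 mm; y_m = 122.033 − y.

[1] `<line>` line segment, #ff0000→cut S906 F932: (20.278,5.663) → (203.256,45.444)

[2] `<rect>` rectangle, #000000→score S533 F1621: (122.374,86.264) → (224.299,86.264) → (224.299,37.924) → (122.374,37.924) → (122.374,86.264) (closed)

[3] `<path>` quadratic bezier, #ff8800→engrave S335 F2803: (87.633,99.329) → (77.245,92.553) → (75.572,85.091) → (82.614,76.943) → (98.371,68.108)

[4] `<path>` open polyline, #ff8800→engrave S335 F2803: (91.043,109.401) → (98.006,100.399) → (90.852,53.585) → (105.431,104.829)

[5] `<path>` line segment, #000000→score S533 F1621: (28.495,104.780) → (151.920,113.658)

G21
G90
G00 X20.278 Y5.663
M3 S906
G1 X203.256 Y45.444 F932
M5
G00 X122.374 Y86.264
M3 S533
G1 X224.299 Y86.264 F1621
G1 X224.299 Y37.924
G1 X122.374 Y37.924
G1 X122.374 Y86.264
M5
G00 X87.633 Y99.329
M3 S335
G1 X77.245 Y92.553 F2803
G1 X75.572 Y85.091
G1 X82.614 Y76.943
G1 X98.371 Y68.108
M5
G00 X91.043 Y109.401
M3 S335
G1 X98.006 Y100.399 F2803
G1 X90.852 Y53.585
G1 X105.431 Y104.829
M5
G00 X28.495 Y104.780
M3 S533
G1 X151.920 Y113.658 F1621
M5
G00 X0.000 Y0.000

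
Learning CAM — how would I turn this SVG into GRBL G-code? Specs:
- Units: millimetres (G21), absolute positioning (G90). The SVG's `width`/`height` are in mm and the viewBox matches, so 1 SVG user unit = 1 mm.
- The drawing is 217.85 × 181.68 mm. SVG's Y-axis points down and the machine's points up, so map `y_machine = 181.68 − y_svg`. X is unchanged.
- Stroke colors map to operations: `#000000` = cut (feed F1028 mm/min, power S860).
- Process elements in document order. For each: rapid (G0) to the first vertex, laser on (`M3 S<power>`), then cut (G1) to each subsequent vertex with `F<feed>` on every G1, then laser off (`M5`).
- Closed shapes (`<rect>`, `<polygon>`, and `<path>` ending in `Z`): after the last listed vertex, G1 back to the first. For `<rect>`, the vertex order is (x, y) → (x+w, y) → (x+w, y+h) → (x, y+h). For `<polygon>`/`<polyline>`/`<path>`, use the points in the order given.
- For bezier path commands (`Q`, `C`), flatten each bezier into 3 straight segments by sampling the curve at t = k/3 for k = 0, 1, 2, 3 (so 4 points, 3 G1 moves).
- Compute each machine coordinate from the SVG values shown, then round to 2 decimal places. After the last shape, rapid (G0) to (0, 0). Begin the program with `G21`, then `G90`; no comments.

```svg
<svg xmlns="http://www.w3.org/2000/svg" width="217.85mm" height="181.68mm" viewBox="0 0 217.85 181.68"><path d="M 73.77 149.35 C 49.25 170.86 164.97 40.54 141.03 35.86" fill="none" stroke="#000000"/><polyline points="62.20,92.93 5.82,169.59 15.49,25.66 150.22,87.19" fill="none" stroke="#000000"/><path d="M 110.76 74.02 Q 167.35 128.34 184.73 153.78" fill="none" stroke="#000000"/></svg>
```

G21
G90
G0 X73.77 Y32.33
M3 S860
G1 X85.63 Y51.15 F1028
G1 X128.78 Y109.54 F1028
G1 X141.03 Y145.82 F1028
M5
G0 X62.20 Y88.75
M3 S860
G1 X5.82 Y12.09 F1028
G1 X15.49 Y156.02 F1028
G1 X150.22 Y94.49 F1028
M5
G0 X110.76 Y107.66
M3 S860
G1 X144.13 Y74.66 F1028
G1 X168.79 Y48.07 F1028
G1 X184.73 Y27.90 F1028
M5
G0 X0.00 Y0.00

Since the viewBox matches the mm dimensions, user units are millimetres directly. The only transform is the Y-flip y_m = 181.68 − y_svg.

Shape 1 is a cubic bezier drawn with `<path>`. Its stroke #000000 means cut at S860, F1028. After flipping Y the toolpath is (73.77,32.33) → (85.63,51.15) → (128.78,109.54) → (141.03,145.82).

Shape 2 is a open polyline drawn with `<polyline>`. Its stroke #000000 means cut at S860, F1028. After flipping Y the toolpath is (62.20,88.75) → (5.82,12.09) → (15.49,156.02) → (150.22,94.49).

Shape 3 is a quadratic bezier drawn with `<path>`. Its stroke #000000 means cut at S860, F1028. After flipping Y the toolpath is (110.76,107.66) → (144.13,74.66) → (168.79,48.07) → (184.73,27.90).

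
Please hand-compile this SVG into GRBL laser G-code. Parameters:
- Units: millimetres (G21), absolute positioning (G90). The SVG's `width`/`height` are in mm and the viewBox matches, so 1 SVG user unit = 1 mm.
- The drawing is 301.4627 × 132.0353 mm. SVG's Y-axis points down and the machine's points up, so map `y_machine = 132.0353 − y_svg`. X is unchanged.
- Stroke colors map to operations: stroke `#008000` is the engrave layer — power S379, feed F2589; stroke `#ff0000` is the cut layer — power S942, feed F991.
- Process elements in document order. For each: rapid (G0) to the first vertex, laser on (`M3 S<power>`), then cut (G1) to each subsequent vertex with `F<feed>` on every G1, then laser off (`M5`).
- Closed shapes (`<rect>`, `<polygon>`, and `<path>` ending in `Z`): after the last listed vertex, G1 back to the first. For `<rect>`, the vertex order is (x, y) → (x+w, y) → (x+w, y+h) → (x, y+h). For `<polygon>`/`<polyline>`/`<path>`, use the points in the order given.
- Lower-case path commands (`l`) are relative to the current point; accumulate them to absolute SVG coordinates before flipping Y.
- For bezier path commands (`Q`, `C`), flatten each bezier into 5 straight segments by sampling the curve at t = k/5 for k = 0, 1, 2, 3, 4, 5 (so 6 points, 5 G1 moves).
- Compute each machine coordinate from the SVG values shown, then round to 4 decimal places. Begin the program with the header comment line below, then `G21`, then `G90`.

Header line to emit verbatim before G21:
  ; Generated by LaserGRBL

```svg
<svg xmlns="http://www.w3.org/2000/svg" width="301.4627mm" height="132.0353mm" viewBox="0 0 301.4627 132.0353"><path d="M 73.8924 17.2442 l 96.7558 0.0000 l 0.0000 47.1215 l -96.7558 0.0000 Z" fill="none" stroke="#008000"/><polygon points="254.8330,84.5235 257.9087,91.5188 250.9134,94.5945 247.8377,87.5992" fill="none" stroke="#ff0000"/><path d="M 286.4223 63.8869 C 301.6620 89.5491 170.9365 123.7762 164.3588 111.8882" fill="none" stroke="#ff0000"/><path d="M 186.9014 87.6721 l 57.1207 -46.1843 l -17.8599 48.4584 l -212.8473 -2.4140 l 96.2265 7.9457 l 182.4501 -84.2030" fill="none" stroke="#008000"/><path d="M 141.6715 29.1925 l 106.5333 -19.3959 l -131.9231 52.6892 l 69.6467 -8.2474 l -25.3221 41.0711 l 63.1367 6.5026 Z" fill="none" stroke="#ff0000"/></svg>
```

; Generated by LaserGRBL
G21
G90
G0 X73.8924 Y114.7911
M3 S379
G1 X170.6482 Y114.7911 F2589
G1 X170.6482 Y67.6696 F2589
G1 X73.8924 Y67.6696 F2589
G1 X73.8924 Y114.7911 F2589
M5
G0 X254.8330 Y47.5118
M3 S942
G1 X257.9087 Y40.5165 F991
G1 X250.9134 Y37.4408 F991
G1 X247.8377 Y44.4361 F991
G1 X254.8330 Y47.5118 F991
M5
G0 X286.4223 Y68.1484
M3 S942
G1 X280.2112 Y52.1607 F991
G1 X251.9339 Y36.7421 F991
G1 X214.5558 Y24.5172 F991
G1 X181.0423 Y18.1107 F991
G1 X164.3588 Y20.1471 F991
M5
G0 X186.9014 Y44.3632
M3 S379
G1 X244.0221 Y90.5475 F2589
G1 X226.1622 Y42.0891 F2589
G1 X13.3149 Y44.5031 F2589
G1 X109.5414 Y36.5574 F2589
G1 X291.9915 Y120.7604 F2589
M5
G0 X141.6715 Y102.8428
M3 S942
G1 X248.2048 Y122.2387 F991
G1 X116.2817 Y69.5495 F991
G1 X185.9284 Y77.7969 F991
G1 X160.6063 Y36.7258 F991
G1 X223.7430 Y30.2232 F991
G1 X141.6715 Y102.8428 F991
M5

1 u = 1 mm; y_m = 132.0353 − y.

[1] `<path>` rectangle, #008000→engrave S379 F2589: (73.8924,114.7911) → (170.6482,114.7911) → (170.6482,67.6696) → (73.8924,67.6696) → (73.8924,114.7911) (closed)

[2] `<polygon>` regular polygon, #ff0000→cut S942 F991: (254.8330,47.5118) → (257.9087,40.5165) → (250.9134,37.4408) → (247.8377,44.4361) → (254.8330,47.5118) (closed)

[3] `<path>` cubic bezier, #ff0000→cut S942 F991: (286.4223,68.1484) → (280.2112,52.1607) → (251.9339,36.7421) → (214.5558,24.5172) → (181.0423,18.1107) → (164.3588,20.1471)

[4] `<path>` open polyline, #008000→engrave S379 F2589: (186.9014,44.3632) → (244.0221,90.5475) → (226.1622,42.0891) → (13.3149,44.5031) → (109.5414,36.5574) → (291.9915,120.7604)

[5] `<path>` closed polygon, #ff0000→cut S942 F991: (141.6715,102.8428) → (248.2048,122.2387) → (116.2817,69.5495) → (185.9284,77.7969) → (160.6063,36.7258) → (223.7430,30.2232) → (141.6715,102.8428) (closed)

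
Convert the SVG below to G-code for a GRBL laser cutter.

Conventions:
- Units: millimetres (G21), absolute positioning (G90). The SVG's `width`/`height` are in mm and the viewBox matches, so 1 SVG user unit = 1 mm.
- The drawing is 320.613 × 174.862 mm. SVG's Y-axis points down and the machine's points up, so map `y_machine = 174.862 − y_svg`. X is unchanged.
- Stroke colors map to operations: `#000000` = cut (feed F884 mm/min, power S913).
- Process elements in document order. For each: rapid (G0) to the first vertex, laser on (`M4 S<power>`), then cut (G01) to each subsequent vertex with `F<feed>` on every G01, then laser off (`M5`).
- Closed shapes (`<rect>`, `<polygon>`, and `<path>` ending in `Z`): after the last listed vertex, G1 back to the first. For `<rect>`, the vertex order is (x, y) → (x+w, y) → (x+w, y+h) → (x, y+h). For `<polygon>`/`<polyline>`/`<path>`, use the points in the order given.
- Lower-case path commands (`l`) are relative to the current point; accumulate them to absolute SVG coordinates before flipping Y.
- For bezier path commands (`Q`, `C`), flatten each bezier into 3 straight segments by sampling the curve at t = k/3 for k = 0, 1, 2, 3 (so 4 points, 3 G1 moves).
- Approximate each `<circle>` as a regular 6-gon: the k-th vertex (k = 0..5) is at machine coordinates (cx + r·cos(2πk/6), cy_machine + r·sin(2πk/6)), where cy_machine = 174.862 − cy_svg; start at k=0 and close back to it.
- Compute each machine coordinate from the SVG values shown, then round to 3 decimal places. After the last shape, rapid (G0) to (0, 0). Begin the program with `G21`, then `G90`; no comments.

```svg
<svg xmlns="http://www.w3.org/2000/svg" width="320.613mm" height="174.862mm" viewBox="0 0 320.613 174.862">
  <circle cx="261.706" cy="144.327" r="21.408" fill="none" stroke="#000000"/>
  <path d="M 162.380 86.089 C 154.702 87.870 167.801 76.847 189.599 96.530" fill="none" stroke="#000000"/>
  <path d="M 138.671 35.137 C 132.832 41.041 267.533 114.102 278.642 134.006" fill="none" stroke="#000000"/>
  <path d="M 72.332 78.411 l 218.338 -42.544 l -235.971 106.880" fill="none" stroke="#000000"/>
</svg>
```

G21
G90
G0 X283.114 Y30.535
M4 S913
G01 X272.410 Y49.075 F884
G01 X251.002 Y49.075 F884
G01 X240.298 Y30.535 F884
G01 X251.002 Y11.995 F884
G01 X272.410 Y11.995 F884
G01 X283.114 Y30.535 F884
M5
G0 X162.380 Y88.773
M4 S913
G01 X161.180 Y89.649 F884
G01 X171.148 Y89.391 F884
G01 X189.599 Y78.332 F884
M5
G0 X138.671 Y139.725
M4 S913
G01 X169.896 Y115.891 F884
G01 X236.118 Y74.023 F884
G01 X278.642 Y40.856 F884
M5
G0 X72.332 Y96.451
M4 S913
G01 X290.670 Y138.995 F884
G01 X54.699 Y32.115 F884
M5
G0 X0.000 Y0.000

Since the viewBox matches the mm dimensions, user units are millimetres directly. The only transform is the Y-flip y_m = 174.862 − y_svg.

Shape 1 is a circle drawn with `<circle>`. Its stroke #000000 means cut at S913, F884. After flipping Y the toolpath is (283.114,30.535) → (272.410,49.075) → (251.002,49.075) → (240.298,30.535) → (251.002,11.995) → (272.410,11.995) → (283.114,30.535), returning to the start.

Shape 2 is a cubic bezier drawn with `<path>`. Its stroke #000000 means cut at S913, F884. After flipping Y the toolpath is (162.380,88.773) → (161.180,89.649) → (171.148,89.391) → (189.599,78.332).

Shape 3 is a cubic bezier drawn with `<path>`. Its stroke #000000 means cut at S913, F884. After flipping Y the toolpath is (138.671,139.725) → (169.896,115.891) → (236.118,74.023) → (278.642,40.856).

Shape 4 is a open polyline drawn with `<path>`. Its stroke #000000 means cut at S913, F884. After flipping Y the toolpath is (72.332,96.451) → (290.670,138.995) → (54.699,32.115).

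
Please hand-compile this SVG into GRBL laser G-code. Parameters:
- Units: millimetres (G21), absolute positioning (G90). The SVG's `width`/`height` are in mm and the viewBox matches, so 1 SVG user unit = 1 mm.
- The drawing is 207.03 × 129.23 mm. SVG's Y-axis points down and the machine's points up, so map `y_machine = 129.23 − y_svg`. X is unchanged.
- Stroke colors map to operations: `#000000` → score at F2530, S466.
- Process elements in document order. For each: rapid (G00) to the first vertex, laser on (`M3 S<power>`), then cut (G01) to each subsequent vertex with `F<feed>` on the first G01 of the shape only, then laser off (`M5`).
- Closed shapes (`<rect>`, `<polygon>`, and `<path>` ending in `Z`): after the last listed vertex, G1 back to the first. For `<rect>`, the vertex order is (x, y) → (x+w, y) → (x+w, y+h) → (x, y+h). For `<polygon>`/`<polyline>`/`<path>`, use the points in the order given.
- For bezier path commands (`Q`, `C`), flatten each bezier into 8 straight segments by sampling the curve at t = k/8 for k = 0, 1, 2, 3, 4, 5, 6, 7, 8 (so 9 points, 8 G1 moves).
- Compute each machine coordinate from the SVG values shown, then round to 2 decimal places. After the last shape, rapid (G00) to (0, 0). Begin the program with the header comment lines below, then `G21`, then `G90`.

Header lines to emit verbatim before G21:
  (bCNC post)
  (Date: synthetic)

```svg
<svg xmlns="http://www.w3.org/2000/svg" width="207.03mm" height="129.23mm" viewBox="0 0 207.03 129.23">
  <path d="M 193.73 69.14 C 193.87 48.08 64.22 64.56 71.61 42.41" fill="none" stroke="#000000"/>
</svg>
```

(bCNC post)
(Date: synthetic)
G21
G90
G00 X193.73 Y60.09
M3 S466
G01 X188.22 Y66.38 F2530
G01 X173.67 Y70.04
G01 X153.20 Y71.96
G01 X129.95 Y73.05
G01 X107.04 Y74.18
G01 X87.59 Y76.26
G01 X74.74 Y80.18
G01 X71.61 Y86.82
M5
G00 X0.00 Y0.00

1 u = 1 mm; y_m = 129.23 − y.

[1] `<path>` cubic bezier, #000000→score S466 F2530: (193.73,60.09) → (188.22,66.38) → (173.67,70.04) → (153.20,71.96) → (129.95,73.05) → (107.04,74.18) → (87.59,76.26) → (74.74,80.18) → (71.61,86.82)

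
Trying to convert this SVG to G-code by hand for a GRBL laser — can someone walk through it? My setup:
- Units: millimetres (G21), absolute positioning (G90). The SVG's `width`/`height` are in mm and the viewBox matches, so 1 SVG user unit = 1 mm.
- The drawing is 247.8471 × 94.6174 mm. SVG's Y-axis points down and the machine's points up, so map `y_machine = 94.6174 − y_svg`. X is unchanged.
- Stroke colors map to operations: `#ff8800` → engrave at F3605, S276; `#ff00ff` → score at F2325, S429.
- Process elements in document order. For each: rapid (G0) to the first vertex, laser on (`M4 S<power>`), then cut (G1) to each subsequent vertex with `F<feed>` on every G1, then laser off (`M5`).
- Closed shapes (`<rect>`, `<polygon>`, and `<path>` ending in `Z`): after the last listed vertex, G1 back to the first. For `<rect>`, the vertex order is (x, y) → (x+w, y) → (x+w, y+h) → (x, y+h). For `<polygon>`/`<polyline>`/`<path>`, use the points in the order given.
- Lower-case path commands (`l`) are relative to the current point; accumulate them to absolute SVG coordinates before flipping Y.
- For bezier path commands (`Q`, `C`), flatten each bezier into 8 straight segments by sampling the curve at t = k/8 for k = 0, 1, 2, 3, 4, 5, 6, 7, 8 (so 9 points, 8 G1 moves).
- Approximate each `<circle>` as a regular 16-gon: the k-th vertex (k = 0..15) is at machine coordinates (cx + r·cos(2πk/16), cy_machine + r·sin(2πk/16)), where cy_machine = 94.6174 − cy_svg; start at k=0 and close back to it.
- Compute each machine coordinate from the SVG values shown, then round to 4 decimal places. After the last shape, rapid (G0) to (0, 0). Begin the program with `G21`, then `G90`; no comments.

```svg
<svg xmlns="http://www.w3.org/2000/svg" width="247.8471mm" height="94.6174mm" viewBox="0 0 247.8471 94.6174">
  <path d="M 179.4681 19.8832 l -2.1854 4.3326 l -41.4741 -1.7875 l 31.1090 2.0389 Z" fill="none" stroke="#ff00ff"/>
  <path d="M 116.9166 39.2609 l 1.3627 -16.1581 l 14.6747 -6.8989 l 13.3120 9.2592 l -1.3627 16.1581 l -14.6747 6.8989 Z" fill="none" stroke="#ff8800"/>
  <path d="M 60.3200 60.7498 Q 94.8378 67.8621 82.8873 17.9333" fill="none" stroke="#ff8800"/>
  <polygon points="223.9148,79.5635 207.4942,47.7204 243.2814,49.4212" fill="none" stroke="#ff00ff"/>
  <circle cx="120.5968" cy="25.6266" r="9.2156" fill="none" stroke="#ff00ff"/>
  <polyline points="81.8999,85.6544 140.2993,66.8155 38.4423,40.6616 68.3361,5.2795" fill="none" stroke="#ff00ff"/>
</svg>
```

G21
G90
G0 X179.4681 Y74.7342
M4 S429
G1 X177.2827 Y70.4016 F2325
G1 X135.8086 Y72.1891 F2325
G1 X166.9176 Y70.1502 F2325
G1 X179.4681 Y74.7342 F2325
M5
G0 X116.9166 Y55.3565
M4 S276
G1 X118.2793 Y71.5146 F3605
G1 X132.9540 Y78.4135 F3605
G1 X146.2660 Y69.1543 F3605
G1 X144.9033 Y52.9962 F3605
G1 X130.2286 Y46.0973 F3605
G1 X116.9166 Y55.3565 F3605
M5
G0 X60.3200 Y33.8676
M4 S276
G1 X68.2234 Y32.9808 F3605
G1 X74.6746 Y33.8765 F3605
G1 X79.6737 Y36.5548 F3605
G1 X83.2207 Y41.0156 F3605
G1 X85.3156 Y47.2589 F3605
G1 X85.9583 Y55.2848 F3605
G1 X85.1489 Y65.0932 F3605
G1 X82.8873 Y76.6841 F3605
M5
G0 X223.9148 Y15.0539
M4 S429
G1 X207.4942 Y46.8970 F2325
G1 X243.2814 Y45.1962 F2325
G1 X223.9148 Y15.0539 F2325
M5
G0 X129.8124 Y68.9908
M4 S429
G1 X129.1109 Y72.5175 F2325
G1 X127.1132 Y75.5072 F2325
G1 X124.1235 Y77.5049 F2325
G1 X120.5968 Y78.2064 F2325
G1 X117.0701 Y77.5049 F2325
G1 X114.0804 Y75.5072 F2325
G1 X112.0827 Y72.5175 F2325
G1 X111.3812 Y68.9908 F2325
G1 X112.0827 Y65.4641 F2325
G1 X114.0804 Y62.4744 F2325
G1 X117.0701 Y60.4767 F2325
G1 X120.5968 Y59.7752 F2325
G1 X124.1235 Y60.4767 F2325
G1 X127.1132 Y62.4744 F2325
G1 X129.1109 Y65.4641 F2325
G1 X129.8124 Y68.9908 F2325
M5
G0 X81.8999 Y8.9630
M4 S429
G1 X140.2993 Y27.8019 F2325
G1 X38.4423 Y53.9558 F2325
G1 X68.3361 Y89.3379 F2325
M5
G0 X0.0000 Y0.0000

viewBox `0 0 247.8471 94.6174` with mm width/height → 1 unit = 1 mm. Flip: y_m = 94.6174 − y_svg.

**Shape 1** — `<path>` closed polygon, stroke `#ff00ff` → score (S429, F2325). Machine vertices: (179.4681,74.7342) → (177.2827,70.4016) → (135.8086,72.1891) → (166.9176,70.1502) → (179.4681,74.7342). Closed: final G1 returns to the first vertex.

**Shape 2** — `<path>` regular polygon, stroke `#ff8800` → engrave (S276, F3605). Machine vertices: (116.9166,55.3565) → (118.2793,71.5146) → (132.9540,78.4135) → (146.2660,69.1543) → (144.9033,52.9962) → (130.2286,46.0973) → (116.9166,55.3565). Closed: final G1 returns to the first vertex.

**Shape 3** — `<path>` quadratic bezier, stroke `#ff8800` → engrave (S276, F3605). Control points (SVG): P0=(60.3200,60.7498), P1=(94.8378,67.8621), P2=(82.8873,17.9333); sampled at t=k/8. Machine vertices: (60.3200,33.8676) → (68.2234,32.9808) → (74.6746,33.8765) → (79.6737,36.5548) → (83.2207,41.0156) → (85.3156,47.2589) → (85.9583,55.2848) → (85.1489,65.0932) → (82.8873,76.6841). Open path.

**Shape 4** — `<polygon>` regular polygon, stroke `#ff00ff` → score (S429, F2325). Machine vertices: (223.9148,15.0539) → (207.4942,46.8970) → (243.2814,45.1962) → (223.9148,15.0539). Closed: final G1 returns to the first vertex.

**Shape 5** — `<circle>` circle, stroke `#ff00ff` → score (S429, F2325). Machine vertices: (129.8124,68.9908) → (129.1109,72.5175) → (127.1132,75.5072) → (124.1235,77.5049) → (120.5968,78.2064) → (117.0701,77.5049) → (114.0804,75.5072) → (112.0827,72.5175) → (111.3812,68.9908) → (112.0827,65.4641) → (114.0804,62.4744) → (117.0701,60.4767) → (120.5968,59.7752) → (124.1235,60.4767) → (127.1132,62.4744) → (129.1109,65.4641) → (129.8124,68.9908). Closed: final G1 returns to the first vertex.

**Shape 6** — `<polyline>` open polyline, stroke `#ff00ff` → score (S429, F2325). Machine vertices: (81.8999,8.9630) → (140.2993,27.8019) → (38.4423,53.9558) → (68.3361,89.3379). Open path.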